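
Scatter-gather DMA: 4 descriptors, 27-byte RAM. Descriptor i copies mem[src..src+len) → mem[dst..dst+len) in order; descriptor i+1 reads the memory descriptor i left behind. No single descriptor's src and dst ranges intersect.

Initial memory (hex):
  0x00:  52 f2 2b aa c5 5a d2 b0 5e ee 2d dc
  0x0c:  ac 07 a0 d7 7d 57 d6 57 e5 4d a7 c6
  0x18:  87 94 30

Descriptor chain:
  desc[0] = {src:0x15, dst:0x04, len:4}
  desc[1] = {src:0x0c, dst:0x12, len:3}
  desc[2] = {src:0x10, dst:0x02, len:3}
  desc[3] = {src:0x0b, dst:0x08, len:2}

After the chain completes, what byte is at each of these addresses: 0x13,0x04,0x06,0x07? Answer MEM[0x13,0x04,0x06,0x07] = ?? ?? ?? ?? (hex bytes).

MEM[0x13,0x04,0x06,0x07] = 07 ac c6 87

#0 dst[0x04+4] := {0x4d,0xa7,0xc6,0x87}
#1 dst[0x12+3] := {0xac,0x07,0xa0}
#2 dst[0x02+3] := {0x7d,0x57,0xac}
#3 dst[0x08+2] := {0xdc,0xac}
query mem[0x13]=0x07, mem[0x04]=0xac, mem[0x06]=0xc6, mem[0x07]=0x87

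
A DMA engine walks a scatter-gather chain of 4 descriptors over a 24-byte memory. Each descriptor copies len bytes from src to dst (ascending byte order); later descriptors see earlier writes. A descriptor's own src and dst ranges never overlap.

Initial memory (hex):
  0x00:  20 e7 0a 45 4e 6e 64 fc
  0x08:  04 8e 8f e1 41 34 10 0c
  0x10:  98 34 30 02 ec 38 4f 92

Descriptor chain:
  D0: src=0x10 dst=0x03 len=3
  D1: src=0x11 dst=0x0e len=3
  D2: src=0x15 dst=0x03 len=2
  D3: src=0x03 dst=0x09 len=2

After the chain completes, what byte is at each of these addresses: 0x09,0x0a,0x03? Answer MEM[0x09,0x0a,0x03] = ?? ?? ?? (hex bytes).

  after D0: wrote 3B at 0x03 = 983430
  after D1: wrote 3B at 0x0e = 343002
  after D2: wrote 2B at 0x03 = 384f
  after D3: wrote 2B at 0x09 = 384f
query mem[0x09]=0x38, mem[0x0a]=0x4f, mem[0x03]=0x38

MEM[0x09,0x0a,0x03] = 38 4f 38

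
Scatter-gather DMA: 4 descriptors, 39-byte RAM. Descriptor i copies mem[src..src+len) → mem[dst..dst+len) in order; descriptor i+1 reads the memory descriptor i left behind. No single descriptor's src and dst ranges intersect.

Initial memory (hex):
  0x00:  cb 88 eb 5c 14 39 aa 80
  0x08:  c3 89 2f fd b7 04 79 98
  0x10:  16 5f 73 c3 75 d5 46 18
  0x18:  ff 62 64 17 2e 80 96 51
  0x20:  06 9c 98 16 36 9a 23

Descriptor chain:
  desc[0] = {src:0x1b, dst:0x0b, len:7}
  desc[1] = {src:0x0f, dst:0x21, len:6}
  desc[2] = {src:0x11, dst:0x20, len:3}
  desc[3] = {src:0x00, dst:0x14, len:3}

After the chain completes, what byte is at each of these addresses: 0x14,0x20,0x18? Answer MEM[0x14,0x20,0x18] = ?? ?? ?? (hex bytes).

#0 dst[0x0b+7] := {0x17,0x2e,0x80,0x96,0x51,0x06,0x9c}
#1 dst[0x21+6] := {0x51,0x06,0x9c,0x73,0xc3,0x75}
#2 dst[0x20+3] := {0x9c,0x73,0xc3}
#3 dst[0x14+3] := {0xcb,0x88,0xeb}
query mem[0x14]=0xcb, mem[0x20]=0x9c, mem[0x18]=0xff

MEM[0x14,0x20,0x18] = cb 9c ff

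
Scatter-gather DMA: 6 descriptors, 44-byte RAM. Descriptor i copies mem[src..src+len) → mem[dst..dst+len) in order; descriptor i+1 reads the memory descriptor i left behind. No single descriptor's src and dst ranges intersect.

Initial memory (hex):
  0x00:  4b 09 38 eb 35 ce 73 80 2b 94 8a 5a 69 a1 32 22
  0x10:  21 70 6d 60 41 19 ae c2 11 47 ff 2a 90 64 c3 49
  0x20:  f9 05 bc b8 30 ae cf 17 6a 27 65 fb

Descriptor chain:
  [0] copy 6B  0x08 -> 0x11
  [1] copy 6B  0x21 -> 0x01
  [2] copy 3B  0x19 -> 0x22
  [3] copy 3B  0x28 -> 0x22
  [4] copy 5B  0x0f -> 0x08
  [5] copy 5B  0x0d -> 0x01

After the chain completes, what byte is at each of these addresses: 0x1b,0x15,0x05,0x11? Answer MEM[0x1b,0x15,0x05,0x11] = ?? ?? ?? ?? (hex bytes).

  after D0: wrote 6B at 0x11 = 2b948a5a69a1
  after D1: wrote 6B at 0x01 = 05bcb830aecf
  after D2: wrote 3B at 0x22 = 47ff2a
  after D3: wrote 3B at 0x22 = 6a2765
  after D4: wrote 5B at 0x08 = 22212b948a
  after D5: wrote 5B at 0x01 = a13222212b
query mem[0x1b]=0x2a, mem[0x15]=0x69, mem[0x05]=0x2b, mem[0x11]=0x2b

MEM[0x1b,0x15,0x05,0x11] = 2a 69 2b 2b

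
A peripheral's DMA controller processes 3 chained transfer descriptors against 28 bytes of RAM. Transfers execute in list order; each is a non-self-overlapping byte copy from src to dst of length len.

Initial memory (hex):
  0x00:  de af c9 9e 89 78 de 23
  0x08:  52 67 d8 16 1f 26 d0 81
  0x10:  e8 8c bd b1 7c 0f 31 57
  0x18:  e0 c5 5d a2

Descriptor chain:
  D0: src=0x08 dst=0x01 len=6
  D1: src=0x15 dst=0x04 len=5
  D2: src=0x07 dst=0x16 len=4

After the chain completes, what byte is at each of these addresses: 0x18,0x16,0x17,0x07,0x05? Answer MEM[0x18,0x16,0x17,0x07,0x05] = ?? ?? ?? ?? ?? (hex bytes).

MEM[0x18,0x16,0x17,0x07,0x05] = 67 e0 c5 e0 31

#0 dst[0x01+6] := {0x52,0x67,0xd8,0x16,0x1f,0x26}
#1 dst[0x04+5] := {0x0f,0x31,0x57,0xe0,0xc5}
#2 dst[0x16+4] := {0xe0,0xc5,0x67,0xd8}
query mem[0x18]=0x67, mem[0x16]=0xe0, mem[0x17]=0xc5, mem[0x07]=0xe0, mem[0x05]=0x31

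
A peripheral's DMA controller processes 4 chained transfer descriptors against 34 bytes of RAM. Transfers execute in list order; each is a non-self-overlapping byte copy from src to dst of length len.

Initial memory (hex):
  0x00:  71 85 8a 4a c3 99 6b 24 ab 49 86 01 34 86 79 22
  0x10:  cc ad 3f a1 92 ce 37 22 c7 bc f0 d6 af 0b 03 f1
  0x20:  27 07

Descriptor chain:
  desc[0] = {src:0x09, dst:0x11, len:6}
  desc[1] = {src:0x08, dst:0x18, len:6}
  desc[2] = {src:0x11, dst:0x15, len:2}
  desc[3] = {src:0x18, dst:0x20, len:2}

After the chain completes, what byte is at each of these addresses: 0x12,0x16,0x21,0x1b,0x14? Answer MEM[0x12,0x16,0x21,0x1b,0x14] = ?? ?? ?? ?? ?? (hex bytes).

D0: mem[0x11..0x16] <- [49 86 01 34 86 79]
D1: mem[0x18..0x1d] <- [ab 49 86 01 34 86]
D2: mem[0x15..0x16] <- [49 86]
D3: mem[0x20..0x21] <- [ab 49]
query mem[0x12]=0x86, mem[0x16]=0x86, mem[0x21]=0x49, mem[0x1b]=0x01, mem[0x14]=0x34

MEM[0x12,0x16,0x21,0x1b,0x14] = 86 86 49 01 34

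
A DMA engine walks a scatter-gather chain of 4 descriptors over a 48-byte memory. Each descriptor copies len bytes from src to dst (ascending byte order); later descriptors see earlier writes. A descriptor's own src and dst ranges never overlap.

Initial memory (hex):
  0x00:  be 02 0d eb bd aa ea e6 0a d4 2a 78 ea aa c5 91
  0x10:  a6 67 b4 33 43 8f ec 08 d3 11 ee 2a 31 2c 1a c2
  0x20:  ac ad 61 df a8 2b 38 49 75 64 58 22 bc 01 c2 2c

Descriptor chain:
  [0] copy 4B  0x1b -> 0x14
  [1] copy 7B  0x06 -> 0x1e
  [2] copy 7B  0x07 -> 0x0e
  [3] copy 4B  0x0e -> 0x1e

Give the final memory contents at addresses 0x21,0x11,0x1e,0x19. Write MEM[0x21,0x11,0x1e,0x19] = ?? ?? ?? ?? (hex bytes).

MEM[0x21,0x11,0x1e,0x19] = 2a 2a e6 11

#0 dst[0x14+4] := {0x2a,0x31,0x2c,0x1a}
#1 dst[0x1e+7] := {0xea,0xe6,0x0a,0xd4,0x2a,0x78,0xea}
#2 dst[0x0e+7] := {0xe6,0x0a,0xd4,0x2a,0x78,0xea,0xaa}
#3 dst[0x1e+4] := {0xe6,0x0a,0xd4,0x2a}
query mem[0x21]=0x2a, mem[0x11]=0x2a, mem[0x1e]=0xe6, mem[0x19]=0x11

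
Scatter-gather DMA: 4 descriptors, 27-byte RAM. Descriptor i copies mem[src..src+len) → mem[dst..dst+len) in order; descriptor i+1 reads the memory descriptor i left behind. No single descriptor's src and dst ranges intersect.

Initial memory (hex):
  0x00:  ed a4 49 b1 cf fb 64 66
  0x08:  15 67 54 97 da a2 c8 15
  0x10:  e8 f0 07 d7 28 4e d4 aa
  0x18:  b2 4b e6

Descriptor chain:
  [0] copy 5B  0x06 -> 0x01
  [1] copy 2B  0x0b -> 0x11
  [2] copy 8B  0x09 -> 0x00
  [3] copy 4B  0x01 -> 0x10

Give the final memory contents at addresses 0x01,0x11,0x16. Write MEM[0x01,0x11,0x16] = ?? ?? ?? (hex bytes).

D0: mem[0x01..0x05] <- [64 66 15 67 54]
D1: mem[0x11..0x12] <- [97 da]
D2: mem[0x00..0x07] <- [67 54 97 da a2 c8 15 e8]
D3: mem[0x10..0x13] <- [54 97 da a2]
query mem[0x01]=0x54, mem[0x11]=0x97, mem[0x16]=0xd4

MEM[0x01,0x11,0x16] = 54 97 d4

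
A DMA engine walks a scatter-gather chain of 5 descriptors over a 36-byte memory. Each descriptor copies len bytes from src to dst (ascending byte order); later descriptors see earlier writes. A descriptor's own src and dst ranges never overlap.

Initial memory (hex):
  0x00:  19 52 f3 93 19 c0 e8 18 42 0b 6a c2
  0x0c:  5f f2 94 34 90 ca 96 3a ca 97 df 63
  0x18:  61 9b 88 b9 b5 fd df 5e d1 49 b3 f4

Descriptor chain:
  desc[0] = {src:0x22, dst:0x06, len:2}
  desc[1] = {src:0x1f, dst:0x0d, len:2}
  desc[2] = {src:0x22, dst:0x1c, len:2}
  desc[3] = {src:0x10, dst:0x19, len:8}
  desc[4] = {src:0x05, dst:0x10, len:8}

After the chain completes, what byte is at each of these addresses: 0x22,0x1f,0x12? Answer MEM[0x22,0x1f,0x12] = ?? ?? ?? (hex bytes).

#0 dst[0x06+2] := {0xb3,0xf4}
#1 dst[0x0d+2] := {0x5e,0xd1}
#2 dst[0x1c+2] := {0xb3,0xf4}
#3 dst[0x19+8] := {0x90,0xca,0x96,0x3a,0xca,0x97,0xdf,0x63}
#4 dst[0x10+8] := {0xc0,0xb3,0xf4,0x42,0x0b,0x6a,0xc2,0x5f}
query mem[0x22]=0xb3, mem[0x1f]=0xdf, mem[0x12]=0xf4

MEM[0x22,0x1f,0x12] = b3 df f4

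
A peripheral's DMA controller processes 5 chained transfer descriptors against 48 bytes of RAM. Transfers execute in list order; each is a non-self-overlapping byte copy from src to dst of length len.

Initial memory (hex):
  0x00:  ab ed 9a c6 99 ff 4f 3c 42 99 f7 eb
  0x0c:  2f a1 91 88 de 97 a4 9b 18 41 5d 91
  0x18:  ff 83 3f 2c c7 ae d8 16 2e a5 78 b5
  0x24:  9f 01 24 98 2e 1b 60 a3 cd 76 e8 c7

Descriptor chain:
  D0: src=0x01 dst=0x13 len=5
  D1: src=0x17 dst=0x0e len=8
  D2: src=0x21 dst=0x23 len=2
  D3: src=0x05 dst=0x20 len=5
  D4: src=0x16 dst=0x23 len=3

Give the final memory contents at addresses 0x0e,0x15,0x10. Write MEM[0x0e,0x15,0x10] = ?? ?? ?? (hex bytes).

  after D0: wrote 5B at 0x13 = ed9ac699ff
  after D1: wrote 8B at 0x0e = ffff833f2cc7aed8
  after D2: wrote 2B at 0x23 = a578
  after D3: wrote 5B at 0x20 = ff4f3c4299
  after D4: wrote 3B at 0x23 = 99ffff
query mem[0x0e]=0xff, mem[0x15]=0xd8, mem[0x10]=0x83

MEM[0x0e,0x15,0x10] = ff d8 83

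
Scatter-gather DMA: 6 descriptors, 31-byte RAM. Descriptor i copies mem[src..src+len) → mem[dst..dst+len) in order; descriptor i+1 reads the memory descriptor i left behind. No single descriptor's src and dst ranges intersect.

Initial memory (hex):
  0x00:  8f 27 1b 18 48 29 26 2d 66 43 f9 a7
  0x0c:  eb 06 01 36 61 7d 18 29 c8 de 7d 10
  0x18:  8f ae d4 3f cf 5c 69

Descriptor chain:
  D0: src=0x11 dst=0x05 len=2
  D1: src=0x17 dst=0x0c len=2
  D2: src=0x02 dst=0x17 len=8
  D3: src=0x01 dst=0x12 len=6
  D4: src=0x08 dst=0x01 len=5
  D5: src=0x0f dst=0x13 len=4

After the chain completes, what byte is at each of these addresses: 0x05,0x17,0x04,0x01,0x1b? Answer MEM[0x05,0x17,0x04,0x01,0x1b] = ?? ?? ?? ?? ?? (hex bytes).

#0 dst[0x05+2] := {0x7d,0x18}
#1 dst[0x0c+2] := {0x10,0x8f}
#2 dst[0x17+8] := {0x1b,0x18,0x48,0x7d,0x18,0x2d,0x66,0x43}
#3 dst[0x12+6] := {0x27,0x1b,0x18,0x48,0x7d,0x18}
#4 dst[0x01+5] := {0x66,0x43,0xf9,0xa7,0x10}
#5 dst[0x13+4] := {0x36,0x61,0x7d,0x27}
query mem[0x05]=0x10, mem[0x17]=0x18, mem[0x04]=0xa7, mem[0x01]=0x66, mem[0x1b]=0x18

MEM[0x05,0x17,0x04,0x01,0x1b] = 10 18 a7 66 18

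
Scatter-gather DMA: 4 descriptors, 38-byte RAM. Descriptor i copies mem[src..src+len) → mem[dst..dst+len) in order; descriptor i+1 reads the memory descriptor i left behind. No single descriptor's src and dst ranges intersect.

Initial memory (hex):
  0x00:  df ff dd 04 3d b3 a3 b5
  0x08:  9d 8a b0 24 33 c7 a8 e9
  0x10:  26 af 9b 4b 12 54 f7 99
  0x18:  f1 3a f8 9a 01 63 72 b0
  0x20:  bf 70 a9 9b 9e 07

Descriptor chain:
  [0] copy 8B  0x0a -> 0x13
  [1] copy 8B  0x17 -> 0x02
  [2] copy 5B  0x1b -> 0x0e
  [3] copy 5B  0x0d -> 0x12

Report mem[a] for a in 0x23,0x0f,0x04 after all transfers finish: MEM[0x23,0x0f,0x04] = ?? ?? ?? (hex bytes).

D0: mem[0x13..0x1a] <- [b0 24 33 c7 a8 e9 26 af]
D1: mem[0x02..0x09] <- [a8 e9 26 af 9a 01 63 72]
D2: mem[0x0e..0x12] <- [9a 01 63 72 b0]
D3: mem[0x12..0x16] <- [c7 9a 01 63 72]
query mem[0x23]=0x9b, mem[0x0f]=0x01, mem[0x04]=0x26

MEM[0x23,0x0f,0x04] = 9b 01 26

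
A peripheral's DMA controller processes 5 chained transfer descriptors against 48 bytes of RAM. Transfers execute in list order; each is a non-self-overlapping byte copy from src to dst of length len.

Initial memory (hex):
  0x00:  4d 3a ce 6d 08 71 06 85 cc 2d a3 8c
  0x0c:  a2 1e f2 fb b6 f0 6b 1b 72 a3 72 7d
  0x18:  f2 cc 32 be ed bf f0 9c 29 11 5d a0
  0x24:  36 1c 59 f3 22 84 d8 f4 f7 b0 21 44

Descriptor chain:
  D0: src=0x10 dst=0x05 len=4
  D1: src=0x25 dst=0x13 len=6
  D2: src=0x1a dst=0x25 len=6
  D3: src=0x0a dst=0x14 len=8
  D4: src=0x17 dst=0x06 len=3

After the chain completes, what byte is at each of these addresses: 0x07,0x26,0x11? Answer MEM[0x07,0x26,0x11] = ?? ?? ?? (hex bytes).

MEM[0x07,0x26,0x11] = f2 be f0

  after D0: wrote 4B at 0x05 = b6f06b1b
  after D1: wrote 6B at 0x13 = 1c59f32284d8
  after D2: wrote 6B at 0x25 = 32beedbff09c
  after D3: wrote 8B at 0x14 = a38ca21ef2fbb6f0
  after D4: wrote 3B at 0x06 = 1ef2fb
query mem[0x07]=0xf2, mem[0x26]=0xbe, mem[0x11]=0xf0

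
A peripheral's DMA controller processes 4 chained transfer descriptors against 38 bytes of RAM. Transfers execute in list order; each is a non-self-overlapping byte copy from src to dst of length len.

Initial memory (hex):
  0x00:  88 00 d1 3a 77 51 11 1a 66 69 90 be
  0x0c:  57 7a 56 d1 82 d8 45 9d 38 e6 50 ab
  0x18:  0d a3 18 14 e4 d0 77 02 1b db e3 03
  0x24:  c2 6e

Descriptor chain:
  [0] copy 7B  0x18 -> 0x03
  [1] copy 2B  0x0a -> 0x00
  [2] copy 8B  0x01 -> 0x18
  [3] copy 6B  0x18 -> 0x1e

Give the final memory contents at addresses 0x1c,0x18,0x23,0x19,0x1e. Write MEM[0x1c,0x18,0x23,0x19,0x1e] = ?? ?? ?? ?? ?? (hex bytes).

[0] 0x18->0x03 len=7 : 0d a3 18 14 e4 d0 77
[1] 0x0a->0x00 len=2 : 90 be
[2] 0x01->0x18 len=8 : be d1 0d a3 18 14 e4 d0
[3] 0x18->0x1e len=6 : be d1 0d a3 18 14
query mem[0x1c]=0x18, mem[0x18]=0xbe, mem[0x23]=0x14, mem[0x19]=0xd1, mem[0x1e]=0xbe

MEM[0x1c,0x18,0x23,0x19,0x1e] = 18 be 14 d1 be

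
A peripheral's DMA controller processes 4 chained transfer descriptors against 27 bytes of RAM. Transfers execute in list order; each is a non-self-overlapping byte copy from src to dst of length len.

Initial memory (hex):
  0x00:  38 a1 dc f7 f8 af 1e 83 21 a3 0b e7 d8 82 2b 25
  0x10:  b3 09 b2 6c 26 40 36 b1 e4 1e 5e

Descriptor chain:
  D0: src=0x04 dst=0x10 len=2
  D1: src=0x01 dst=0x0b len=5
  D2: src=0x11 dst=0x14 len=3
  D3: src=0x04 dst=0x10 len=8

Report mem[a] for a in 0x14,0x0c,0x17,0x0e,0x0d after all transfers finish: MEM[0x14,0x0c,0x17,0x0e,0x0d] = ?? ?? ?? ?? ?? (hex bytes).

D0: mem[0x10..0x11] <- [f8 af]
D1: mem[0x0b..0x0f] <- [a1 dc f7 f8 af]
D2: mem[0x14..0x16] <- [af b2 6c]
D3: mem[0x10..0x17] <- [f8 af 1e 83 21 a3 0b a1]
query mem[0x14]=0x21, mem[0x0c]=0xdc, mem[0x17]=0xa1, mem[0x0e]=0xf8, mem[0x0d]=0xf7

MEM[0x14,0x0c,0x17,0x0e,0x0d] = 21 dc a1 f8 f7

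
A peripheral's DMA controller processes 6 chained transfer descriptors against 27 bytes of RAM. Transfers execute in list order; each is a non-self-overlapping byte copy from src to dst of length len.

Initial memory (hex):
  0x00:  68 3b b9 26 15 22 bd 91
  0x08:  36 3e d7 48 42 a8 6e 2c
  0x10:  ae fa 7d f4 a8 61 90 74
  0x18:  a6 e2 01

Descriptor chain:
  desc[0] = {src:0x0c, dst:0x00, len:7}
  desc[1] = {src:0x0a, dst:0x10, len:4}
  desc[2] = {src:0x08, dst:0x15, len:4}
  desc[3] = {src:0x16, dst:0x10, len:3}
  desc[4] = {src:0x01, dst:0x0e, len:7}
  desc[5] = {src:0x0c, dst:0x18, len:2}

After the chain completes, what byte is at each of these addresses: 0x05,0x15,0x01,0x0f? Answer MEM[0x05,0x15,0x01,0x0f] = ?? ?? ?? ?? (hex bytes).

#0 dst[0x00+7] := {0x42,0xa8,0x6e,0x2c,0xae,0xfa,0x7d}
#1 dst[0x10+4] := {0xd7,0x48,0x42,0xa8}
#2 dst[0x15+4] := {0x36,0x3e,0xd7,0x48}
#3 dst[0x10+3] := {0x3e,0xd7,0x48}
#4 dst[0x0e+7] := {0xa8,0x6e,0x2c,0xae,0xfa,0x7d,0x91}
#5 dst[0x18+2] := {0x42,0xa8}
query mem[0x05]=0xfa, mem[0x15]=0x36, mem[0x01]=0xa8, mem[0x0f]=0x6e

MEM[0x05,0x15,0x01,0x0f] = fa 36 a8 6e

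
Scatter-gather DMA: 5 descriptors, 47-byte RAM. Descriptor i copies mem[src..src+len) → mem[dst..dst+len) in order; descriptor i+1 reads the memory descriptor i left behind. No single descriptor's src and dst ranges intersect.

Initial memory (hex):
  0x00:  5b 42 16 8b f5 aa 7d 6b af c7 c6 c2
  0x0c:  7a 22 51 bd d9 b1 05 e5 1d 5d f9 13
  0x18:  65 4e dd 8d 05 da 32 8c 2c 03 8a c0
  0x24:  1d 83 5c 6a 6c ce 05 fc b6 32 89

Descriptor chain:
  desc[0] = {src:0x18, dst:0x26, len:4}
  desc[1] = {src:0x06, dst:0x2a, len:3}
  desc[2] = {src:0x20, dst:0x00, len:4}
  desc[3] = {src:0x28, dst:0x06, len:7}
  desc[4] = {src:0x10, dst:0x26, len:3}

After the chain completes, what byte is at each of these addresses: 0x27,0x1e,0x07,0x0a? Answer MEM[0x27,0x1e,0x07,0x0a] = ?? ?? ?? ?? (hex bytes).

#0 dst[0x26+4] := {0x65,0x4e,0xdd,0x8d}
#1 dst[0x2a+3] := {0x7d,0x6b,0xaf}
#2 dst[0x00+4] := {0x2c,0x03,0x8a,0xc0}
#3 dst[0x06+7] := {0xdd,0x8d,0x7d,0x6b,0xaf,0x32,0x89}
#4 dst[0x26+3] := {0xd9,0xb1,0x05}
query mem[0x27]=0xb1, mem[0x1e]=0x32, mem[0x07]=0x8d, mem[0x0a]=0xaf

MEM[0x27,0x1e,0x07,0x0a] = b1 32 8d af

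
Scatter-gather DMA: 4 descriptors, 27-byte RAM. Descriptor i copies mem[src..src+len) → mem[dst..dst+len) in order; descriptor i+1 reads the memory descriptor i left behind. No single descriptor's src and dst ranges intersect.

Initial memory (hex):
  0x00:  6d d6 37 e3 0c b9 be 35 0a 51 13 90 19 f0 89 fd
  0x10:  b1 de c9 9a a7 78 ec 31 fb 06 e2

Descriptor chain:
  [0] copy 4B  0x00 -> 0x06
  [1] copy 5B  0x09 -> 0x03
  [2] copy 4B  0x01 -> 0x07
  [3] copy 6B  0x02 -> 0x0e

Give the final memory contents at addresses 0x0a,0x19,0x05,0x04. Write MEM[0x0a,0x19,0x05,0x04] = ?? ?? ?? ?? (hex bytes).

#0 dst[0x06+4] := {0x6d,0xd6,0x37,0xe3}
#1 dst[0x03+5] := {0xe3,0x13,0x90,0x19,0xf0}
#2 dst[0x07+4] := {0xd6,0x37,0xe3,0x13}
#3 dst[0x0e+6] := {0x37,0xe3,0x13,0x90,0x19,0xd6}
query mem[0x0a]=0x13, mem[0x19]=0x06, mem[0x05]=0x90, mem[0x04]=0x13

MEM[0x0a,0x19,0x05,0x04] = 13 06 90 13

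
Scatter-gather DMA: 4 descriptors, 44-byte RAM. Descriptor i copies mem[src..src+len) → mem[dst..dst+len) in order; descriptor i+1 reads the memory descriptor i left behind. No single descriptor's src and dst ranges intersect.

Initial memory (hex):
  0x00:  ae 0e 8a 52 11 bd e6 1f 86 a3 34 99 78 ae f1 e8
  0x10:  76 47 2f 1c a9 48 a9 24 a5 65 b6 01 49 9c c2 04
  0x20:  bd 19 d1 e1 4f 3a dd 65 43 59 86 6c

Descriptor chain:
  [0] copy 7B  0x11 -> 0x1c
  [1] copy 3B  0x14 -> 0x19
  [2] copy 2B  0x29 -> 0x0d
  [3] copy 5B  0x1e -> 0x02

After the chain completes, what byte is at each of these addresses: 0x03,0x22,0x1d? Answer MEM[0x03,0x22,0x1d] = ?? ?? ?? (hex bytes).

MEM[0x03,0x22,0x1d] = a9 24 2f

#0 dst[0x1c+7] := {0x47,0x2f,0x1c,0xa9,0x48,0xa9,0x24}
#1 dst[0x19+3] := {0xa9,0x48,0xa9}
#2 dst[0x0d+2] := {0x59,0x86}
#3 dst[0x02+5] := {0x1c,0xa9,0x48,0xa9,0x24}
query mem[0x03]=0xa9, mem[0x22]=0x24, mem[0x1d]=0x2f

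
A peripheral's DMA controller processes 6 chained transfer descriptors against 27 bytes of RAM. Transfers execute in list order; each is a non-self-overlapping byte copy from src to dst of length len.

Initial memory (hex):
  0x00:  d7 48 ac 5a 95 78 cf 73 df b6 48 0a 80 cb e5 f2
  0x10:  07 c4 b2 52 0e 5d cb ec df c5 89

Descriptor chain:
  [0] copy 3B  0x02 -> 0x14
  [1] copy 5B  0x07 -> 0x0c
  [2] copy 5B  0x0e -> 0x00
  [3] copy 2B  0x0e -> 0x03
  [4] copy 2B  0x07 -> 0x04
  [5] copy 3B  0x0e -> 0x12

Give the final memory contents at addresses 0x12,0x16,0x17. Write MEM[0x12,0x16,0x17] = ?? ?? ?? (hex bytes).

MEM[0x12,0x16,0x17] = b6 95 ec

#0 dst[0x14+3] := {0xac,0x5a,0x95}
#1 dst[0x0c+5] := {0x73,0xdf,0xb6,0x48,0x0a}
#2 dst[0x00+5] := {0xb6,0x48,0x0a,0xc4,0xb2}
#3 dst[0x03+2] := {0xb6,0x48}
#4 dst[0x04+2] := {0x73,0xdf}
#5 dst[0x12+3] := {0xb6,0x48,0x0a}
query mem[0x12]=0xb6, mem[0x16]=0x95, mem[0x17]=0xec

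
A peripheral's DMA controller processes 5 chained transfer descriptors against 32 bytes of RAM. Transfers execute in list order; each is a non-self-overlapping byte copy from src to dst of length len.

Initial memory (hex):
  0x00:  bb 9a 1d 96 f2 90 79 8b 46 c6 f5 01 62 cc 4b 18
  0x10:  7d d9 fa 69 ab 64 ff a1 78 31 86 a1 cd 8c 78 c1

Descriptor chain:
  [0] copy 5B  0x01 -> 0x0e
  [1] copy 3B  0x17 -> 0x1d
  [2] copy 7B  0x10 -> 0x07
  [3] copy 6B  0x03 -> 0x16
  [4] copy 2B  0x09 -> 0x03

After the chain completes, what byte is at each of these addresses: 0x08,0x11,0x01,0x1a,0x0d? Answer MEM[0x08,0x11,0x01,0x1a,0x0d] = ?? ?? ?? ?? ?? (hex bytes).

D0: mem[0x0e..0x12] <- [9a 1d 96 f2 90]
D1: mem[0x1d..0x1f] <- [a1 78 31]
D2: mem[0x07..0x0d] <- [96 f2 90 69 ab 64 ff]
D3: mem[0x16..0x1b] <- [96 f2 90 79 96 f2]
D4: mem[0x03..0x04] <- [90 69]
query mem[0x08]=0xf2, mem[0x11]=0xf2, mem[0x01]=0x9a, mem[0x1a]=0x96, mem[0x0d]=0xff

MEM[0x08,0x11,0x01,0x1a,0x0d] = f2 f2 9a 96 ff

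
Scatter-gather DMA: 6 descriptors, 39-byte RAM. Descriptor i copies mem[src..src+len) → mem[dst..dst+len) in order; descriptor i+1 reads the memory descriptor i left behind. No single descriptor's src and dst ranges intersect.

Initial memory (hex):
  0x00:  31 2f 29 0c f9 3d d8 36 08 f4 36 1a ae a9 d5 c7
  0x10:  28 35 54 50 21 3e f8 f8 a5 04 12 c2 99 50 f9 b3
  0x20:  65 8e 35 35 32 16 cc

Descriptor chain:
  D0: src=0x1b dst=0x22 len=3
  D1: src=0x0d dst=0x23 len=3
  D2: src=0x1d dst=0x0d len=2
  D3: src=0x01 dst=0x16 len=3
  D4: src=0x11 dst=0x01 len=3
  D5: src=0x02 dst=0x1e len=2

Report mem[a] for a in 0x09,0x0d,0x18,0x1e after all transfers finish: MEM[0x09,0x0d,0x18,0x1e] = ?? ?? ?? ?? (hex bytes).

MEM[0x09,0x0d,0x18,0x1e] = f4 50 0c 54

[0] 0x1b->0x22 len=3 : c2 99 50
[1] 0x0d->0x23 len=3 : a9 d5 c7
[2] 0x1d->0x0d len=2 : 50 f9
[3] 0x01->0x16 len=3 : 2f 29 0c
[4] 0x11->0x01 len=3 : 35 54 50
[5] 0x02->0x1e len=2 : 54 50
query mem[0x09]=0xf4, mem[0x0d]=0x50, mem[0x18]=0x0c, mem[0x1e]=0x54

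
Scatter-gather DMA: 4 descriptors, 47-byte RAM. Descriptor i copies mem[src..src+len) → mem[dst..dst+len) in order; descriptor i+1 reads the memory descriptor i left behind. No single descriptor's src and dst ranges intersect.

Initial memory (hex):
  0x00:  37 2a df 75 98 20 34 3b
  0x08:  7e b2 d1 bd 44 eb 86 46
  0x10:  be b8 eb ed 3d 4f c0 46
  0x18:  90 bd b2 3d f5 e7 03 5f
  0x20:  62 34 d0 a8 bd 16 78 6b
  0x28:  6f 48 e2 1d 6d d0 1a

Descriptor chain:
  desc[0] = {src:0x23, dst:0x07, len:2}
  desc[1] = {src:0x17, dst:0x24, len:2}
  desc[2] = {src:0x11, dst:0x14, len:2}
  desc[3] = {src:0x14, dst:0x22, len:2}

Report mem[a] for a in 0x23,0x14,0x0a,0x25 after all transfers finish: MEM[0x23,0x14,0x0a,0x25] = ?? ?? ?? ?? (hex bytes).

MEM[0x23,0x14,0x0a,0x25] = eb b8 d1 90

[0] 0x23->0x07 len=2 : a8 bd
[1] 0x17->0x24 len=2 : 46 90
[2] 0x11->0x14 len=2 : b8 eb
[3] 0x14->0x22 len=2 : b8 eb
query mem[0x23]=0xeb, mem[0x14]=0xb8, mem[0x0a]=0xd1, mem[0x25]=0x90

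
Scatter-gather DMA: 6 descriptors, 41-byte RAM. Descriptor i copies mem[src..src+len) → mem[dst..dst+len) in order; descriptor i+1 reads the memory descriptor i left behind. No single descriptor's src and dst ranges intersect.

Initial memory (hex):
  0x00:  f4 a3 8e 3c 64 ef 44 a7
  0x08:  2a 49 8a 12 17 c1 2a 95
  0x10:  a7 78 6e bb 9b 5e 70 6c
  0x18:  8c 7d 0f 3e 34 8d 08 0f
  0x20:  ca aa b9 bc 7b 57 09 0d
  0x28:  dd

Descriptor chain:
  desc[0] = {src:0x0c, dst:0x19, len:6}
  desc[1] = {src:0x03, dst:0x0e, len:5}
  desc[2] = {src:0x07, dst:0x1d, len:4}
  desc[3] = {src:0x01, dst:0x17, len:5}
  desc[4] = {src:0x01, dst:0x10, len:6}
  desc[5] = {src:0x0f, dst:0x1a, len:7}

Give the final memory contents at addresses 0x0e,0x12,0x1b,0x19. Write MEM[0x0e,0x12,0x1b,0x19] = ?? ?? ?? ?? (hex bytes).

MEM[0x0e,0x12,0x1b,0x19] = 3c 3c a3 3c

#0 dst[0x19+6] := {0x17,0xc1,0x2a,0x95,0xa7,0x78}
#1 dst[0x0e+5] := {0x3c,0x64,0xef,0x44,0xa7}
#2 dst[0x1d+4] := {0xa7,0x2a,0x49,0x8a}
#3 dst[0x17+5] := {0xa3,0x8e,0x3c,0x64,0xef}
#4 dst[0x10+6] := {0xa3,0x8e,0x3c,0x64,0xef,0x44}
#5 dst[0x1a+7] := {0x64,0xa3,0x8e,0x3c,0x64,0xef,0x44}
query mem[0x0e]=0x3c, mem[0x12]=0x3c, mem[0x1b]=0xa3, mem[0x19]=0x3c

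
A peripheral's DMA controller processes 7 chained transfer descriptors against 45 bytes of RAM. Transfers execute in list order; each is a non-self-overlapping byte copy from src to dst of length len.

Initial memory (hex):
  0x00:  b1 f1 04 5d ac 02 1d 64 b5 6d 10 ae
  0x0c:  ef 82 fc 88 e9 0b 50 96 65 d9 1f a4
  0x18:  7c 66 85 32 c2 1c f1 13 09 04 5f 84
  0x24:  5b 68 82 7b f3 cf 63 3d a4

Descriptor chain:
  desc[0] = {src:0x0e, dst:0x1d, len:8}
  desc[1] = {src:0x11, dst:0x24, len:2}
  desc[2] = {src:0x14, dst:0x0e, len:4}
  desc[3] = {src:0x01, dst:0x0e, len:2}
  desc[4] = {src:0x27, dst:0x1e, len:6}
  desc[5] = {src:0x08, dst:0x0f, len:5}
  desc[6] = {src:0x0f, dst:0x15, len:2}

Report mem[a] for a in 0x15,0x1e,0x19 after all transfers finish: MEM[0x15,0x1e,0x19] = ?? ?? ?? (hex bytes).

MEM[0x15,0x1e,0x19] = b5 7b 66

D0: mem[0x1d..0x24] <- [fc 88 e9 0b 50 96 65 d9]
D1: mem[0x24..0x25] <- [0b 50]
D2: mem[0x0e..0x11] <- [65 d9 1f a4]
D3: mem[0x0e..0x0f] <- [f1 04]
D4: mem[0x1e..0x23] <- [7b f3 cf 63 3d a4]
D5: mem[0x0f..0x13] <- [b5 6d 10 ae ef]
D6: mem[0x15..0x16] <- [b5 6d]
query mem[0x15]=0xb5, mem[0x1e]=0x7b, mem[0x19]=0x66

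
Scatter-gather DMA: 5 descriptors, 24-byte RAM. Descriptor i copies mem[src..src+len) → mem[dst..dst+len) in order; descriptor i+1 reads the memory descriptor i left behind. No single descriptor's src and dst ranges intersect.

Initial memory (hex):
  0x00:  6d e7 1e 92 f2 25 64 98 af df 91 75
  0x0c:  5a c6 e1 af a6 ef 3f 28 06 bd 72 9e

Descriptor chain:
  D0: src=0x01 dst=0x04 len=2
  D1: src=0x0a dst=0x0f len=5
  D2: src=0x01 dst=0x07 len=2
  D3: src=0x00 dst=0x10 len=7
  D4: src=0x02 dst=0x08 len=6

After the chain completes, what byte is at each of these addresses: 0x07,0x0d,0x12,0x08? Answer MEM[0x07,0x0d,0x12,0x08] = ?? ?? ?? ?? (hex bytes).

  after D0: wrote 2B at 0x04 = e71e
  after D1: wrote 5B at 0x0f = 91755ac6e1
  after D2: wrote 2B at 0x07 = e71e
  after D3: wrote 7B at 0x10 = 6de71e92e71e64
  after D4: wrote 6B at 0x08 = 1e92e71e64e7
query mem[0x07]=0xe7, mem[0x0d]=0xe7, mem[0x12]=0x1e, mem[0x08]=0x1e

MEM[0x07,0x0d,0x12,0x08] = e7 e7 1e 1e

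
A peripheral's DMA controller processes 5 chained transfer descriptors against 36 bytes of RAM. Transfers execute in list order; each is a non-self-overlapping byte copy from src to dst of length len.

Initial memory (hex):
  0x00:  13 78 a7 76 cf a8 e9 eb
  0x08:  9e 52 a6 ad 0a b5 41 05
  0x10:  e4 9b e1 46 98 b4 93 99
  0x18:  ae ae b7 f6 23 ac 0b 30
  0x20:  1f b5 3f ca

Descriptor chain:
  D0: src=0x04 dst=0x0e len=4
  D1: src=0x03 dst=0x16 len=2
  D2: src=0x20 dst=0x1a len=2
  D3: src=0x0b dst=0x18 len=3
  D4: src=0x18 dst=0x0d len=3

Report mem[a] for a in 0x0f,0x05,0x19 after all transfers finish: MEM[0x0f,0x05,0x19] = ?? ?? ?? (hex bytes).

  after D0: wrote 4B at 0x0e = cfa8e9eb
  after D1: wrote 2B at 0x16 = 76cf
  after D2: wrote 2B at 0x1a = 1fb5
  after D3: wrote 3B at 0x18 = ad0ab5
  after D4: wrote 3B at 0x0d = ad0ab5
query mem[0x0f]=0xb5, mem[0x05]=0xa8, mem[0x19]=0x0a

MEM[0x0f,0x05,0x19] = b5 a8 0a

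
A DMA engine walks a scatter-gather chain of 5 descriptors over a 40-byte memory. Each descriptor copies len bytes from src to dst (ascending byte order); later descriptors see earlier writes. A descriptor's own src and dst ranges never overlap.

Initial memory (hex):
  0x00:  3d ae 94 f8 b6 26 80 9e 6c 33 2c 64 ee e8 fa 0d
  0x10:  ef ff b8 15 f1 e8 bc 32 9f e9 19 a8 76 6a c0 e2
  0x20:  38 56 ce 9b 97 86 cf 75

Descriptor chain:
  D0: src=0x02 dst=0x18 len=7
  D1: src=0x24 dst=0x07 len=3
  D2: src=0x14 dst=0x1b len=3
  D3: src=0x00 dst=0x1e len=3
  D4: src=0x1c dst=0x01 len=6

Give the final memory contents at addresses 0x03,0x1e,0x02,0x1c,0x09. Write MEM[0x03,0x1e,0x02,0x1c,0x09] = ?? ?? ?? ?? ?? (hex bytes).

  after D0: wrote 7B at 0x18 = 94f8b626809e6c
  after D1: wrote 3B at 0x07 = 9786cf
  after D2: wrote 3B at 0x1b = f1e8bc
  after D3: wrote 3B at 0x1e = 3dae94
  after D4: wrote 6B at 0x01 = e8bc3dae9456
query mem[0x03]=0x3d, mem[0x1e]=0x3d, mem[0x02]=0xbc, mem[0x1c]=0xe8, mem[0x09]=0xcf

MEM[0x03,0x1e,0x02,0x1c,0x09] = 3d 3d bc e8 cf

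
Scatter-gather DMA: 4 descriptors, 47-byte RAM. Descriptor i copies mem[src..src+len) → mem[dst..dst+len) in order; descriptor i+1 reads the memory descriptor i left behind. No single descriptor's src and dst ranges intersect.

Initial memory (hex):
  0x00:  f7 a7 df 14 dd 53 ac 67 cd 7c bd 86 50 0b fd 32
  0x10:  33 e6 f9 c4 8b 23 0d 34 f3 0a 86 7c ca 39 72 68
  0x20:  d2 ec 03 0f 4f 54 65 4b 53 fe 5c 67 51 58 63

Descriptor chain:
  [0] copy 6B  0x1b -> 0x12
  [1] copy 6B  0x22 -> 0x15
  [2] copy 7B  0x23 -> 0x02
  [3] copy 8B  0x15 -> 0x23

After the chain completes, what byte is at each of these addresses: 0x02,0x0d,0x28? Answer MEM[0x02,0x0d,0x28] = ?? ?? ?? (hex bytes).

  after D0: wrote 6B at 0x12 = 7cca397268d2
  after D1: wrote 6B at 0x15 = 030f4f54654b
  after D2: wrote 7B at 0x02 = 0f4f54654b53fe
  after D3: wrote 8B at 0x23 = 030f4f54654b7cca
query mem[0x02]=0x0f, mem[0x0d]=0x0b, mem[0x28]=0x4b

MEM[0x02,0x0d,0x28] = 0f 0b 4b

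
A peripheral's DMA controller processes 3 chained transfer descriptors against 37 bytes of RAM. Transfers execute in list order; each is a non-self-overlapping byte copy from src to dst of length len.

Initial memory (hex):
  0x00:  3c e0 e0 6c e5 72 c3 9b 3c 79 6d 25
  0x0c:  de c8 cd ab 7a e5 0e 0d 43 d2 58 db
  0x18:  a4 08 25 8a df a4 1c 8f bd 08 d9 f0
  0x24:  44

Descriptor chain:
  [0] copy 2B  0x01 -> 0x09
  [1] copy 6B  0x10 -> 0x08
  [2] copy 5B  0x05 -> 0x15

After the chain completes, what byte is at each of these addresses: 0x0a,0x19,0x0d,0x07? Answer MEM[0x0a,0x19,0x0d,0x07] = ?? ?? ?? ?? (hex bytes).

MEM[0x0a,0x19,0x0d,0x07] = 0e e5 d2 9b

  after D0: wrote 2B at 0x09 = e0e0
  after D1: wrote 6B at 0x08 = 7ae50e0d43d2
  after D2: wrote 5B at 0x15 = 72c39b7ae5
query mem[0x0a]=0x0e, mem[0x19]=0xe5, mem[0x0d]=0xd2, mem[0x07]=0x9b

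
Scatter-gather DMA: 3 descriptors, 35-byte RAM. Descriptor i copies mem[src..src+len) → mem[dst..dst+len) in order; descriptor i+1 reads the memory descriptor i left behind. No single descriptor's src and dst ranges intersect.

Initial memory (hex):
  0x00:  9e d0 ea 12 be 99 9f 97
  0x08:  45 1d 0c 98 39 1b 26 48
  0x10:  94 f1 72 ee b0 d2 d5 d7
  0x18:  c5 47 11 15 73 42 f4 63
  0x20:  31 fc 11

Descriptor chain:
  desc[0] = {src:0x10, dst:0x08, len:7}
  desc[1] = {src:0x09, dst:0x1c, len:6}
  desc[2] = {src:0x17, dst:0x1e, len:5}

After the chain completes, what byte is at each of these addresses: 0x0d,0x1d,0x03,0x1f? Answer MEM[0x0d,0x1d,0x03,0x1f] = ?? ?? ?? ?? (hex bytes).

MEM[0x0d,0x1d,0x03,0x1f] = d2 72 12 c5

[0] 0x10->0x08 len=7 : 94 f1 72 ee b0 d2 d5
[1] 0x09->0x1c len=6 : f1 72 ee b0 d2 d5
[2] 0x17->0x1e len=5 : d7 c5 47 11 15
query mem[0x0d]=0xd2, mem[0x1d]=0x72, mem[0x03]=0x12, mem[0x1f]=0xc5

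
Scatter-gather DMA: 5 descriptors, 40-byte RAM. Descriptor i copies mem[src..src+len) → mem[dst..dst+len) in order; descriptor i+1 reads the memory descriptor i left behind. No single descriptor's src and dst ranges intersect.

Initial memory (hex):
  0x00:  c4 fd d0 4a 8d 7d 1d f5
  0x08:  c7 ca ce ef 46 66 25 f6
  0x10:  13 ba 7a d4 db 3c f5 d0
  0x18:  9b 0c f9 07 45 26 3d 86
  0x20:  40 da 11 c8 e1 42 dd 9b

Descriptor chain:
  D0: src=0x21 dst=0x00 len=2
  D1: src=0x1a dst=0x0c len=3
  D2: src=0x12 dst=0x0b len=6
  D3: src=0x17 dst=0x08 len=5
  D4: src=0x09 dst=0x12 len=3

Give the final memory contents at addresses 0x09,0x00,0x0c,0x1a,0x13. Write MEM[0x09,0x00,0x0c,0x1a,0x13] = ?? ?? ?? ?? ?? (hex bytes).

  after D0: wrote 2B at 0x00 = da11
  after D1: wrote 3B at 0x0c = f90745
  after D2: wrote 6B at 0x0b = 7ad4db3cf5d0
  after D3: wrote 5B at 0x08 = d09b0cf907
  after D4: wrote 3B at 0x12 = 9b0cf9
query mem[0x09]=0x9b, mem[0x00]=0xda, mem[0x0c]=0x07, mem[0x1a]=0xf9, mem[0x13]=0x0c

MEM[0x09,0x00,0x0c,0x1a,0x13] = 9b da 07 f9 0c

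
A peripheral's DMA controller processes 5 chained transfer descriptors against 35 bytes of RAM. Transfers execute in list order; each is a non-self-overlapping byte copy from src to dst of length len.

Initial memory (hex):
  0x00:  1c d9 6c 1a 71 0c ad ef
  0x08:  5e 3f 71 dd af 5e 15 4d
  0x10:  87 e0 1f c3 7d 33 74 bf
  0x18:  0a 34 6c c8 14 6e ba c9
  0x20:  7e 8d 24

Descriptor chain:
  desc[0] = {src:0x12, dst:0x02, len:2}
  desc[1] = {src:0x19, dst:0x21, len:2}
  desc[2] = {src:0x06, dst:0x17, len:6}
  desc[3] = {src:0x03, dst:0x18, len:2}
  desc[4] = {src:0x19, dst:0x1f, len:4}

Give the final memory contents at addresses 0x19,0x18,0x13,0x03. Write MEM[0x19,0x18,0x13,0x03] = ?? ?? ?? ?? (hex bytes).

MEM[0x19,0x18,0x13,0x03] = 71 c3 c3 c3

#0 dst[0x02+2] := {0x1f,0xc3}
#1 dst[0x21+2] := {0x34,0x6c}
#2 dst[0x17+6] := {0xad,0xef,0x5e,0x3f,0x71,0xdd}
#3 dst[0x18+2] := {0xc3,0x71}
#4 dst[0x1f+4] := {0x71,0x3f,0x71,0xdd}
query mem[0x19]=0x71, mem[0x18]=0xc3, mem[0x13]=0xc3, mem[0x03]=0xc3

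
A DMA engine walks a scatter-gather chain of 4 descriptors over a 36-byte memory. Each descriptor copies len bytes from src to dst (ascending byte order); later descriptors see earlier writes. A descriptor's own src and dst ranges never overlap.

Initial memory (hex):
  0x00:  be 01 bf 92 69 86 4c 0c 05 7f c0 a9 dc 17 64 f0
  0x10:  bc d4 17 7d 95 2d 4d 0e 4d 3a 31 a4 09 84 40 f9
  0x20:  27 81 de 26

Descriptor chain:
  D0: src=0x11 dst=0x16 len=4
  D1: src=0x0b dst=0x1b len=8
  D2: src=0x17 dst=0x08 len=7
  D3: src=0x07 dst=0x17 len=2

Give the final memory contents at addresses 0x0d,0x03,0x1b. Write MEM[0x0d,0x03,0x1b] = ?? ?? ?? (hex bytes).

MEM[0x0d,0x03,0x1b] = dc 92 a9

  after D0: wrote 4B at 0x16 = d4177d95
  after D1: wrote 8B at 0x1b = a9dc1764f0bcd417
  after D2: wrote 7B at 0x08 = 177d9531a9dc17
  after D3: wrote 2B at 0x17 = 0c17
query mem[0x0d]=0xdc, mem[0x03]=0x92, mem[0x1b]=0xa9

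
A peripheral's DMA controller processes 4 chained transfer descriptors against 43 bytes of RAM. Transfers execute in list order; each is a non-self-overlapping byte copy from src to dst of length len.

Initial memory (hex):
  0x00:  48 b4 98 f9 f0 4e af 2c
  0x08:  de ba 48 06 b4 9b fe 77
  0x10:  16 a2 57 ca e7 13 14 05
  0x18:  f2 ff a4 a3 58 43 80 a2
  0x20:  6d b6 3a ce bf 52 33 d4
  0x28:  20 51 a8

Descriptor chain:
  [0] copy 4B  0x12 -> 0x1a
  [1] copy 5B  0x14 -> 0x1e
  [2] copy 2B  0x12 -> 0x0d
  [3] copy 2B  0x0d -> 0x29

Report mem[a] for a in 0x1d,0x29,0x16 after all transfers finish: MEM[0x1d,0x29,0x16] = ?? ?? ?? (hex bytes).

MEM[0x1d,0x29,0x16] = 13 57 14

[0] 0x12->0x1a len=4 : 57 ca e7 13
[1] 0x14->0x1e len=5 : e7 13 14 05 f2
[2] 0x12->0x0d len=2 : 57 ca
[3] 0x0d->0x29 len=2 : 57 ca
query mem[0x1d]=0x13, mem[0x29]=0x57, mem[0x16]=0x14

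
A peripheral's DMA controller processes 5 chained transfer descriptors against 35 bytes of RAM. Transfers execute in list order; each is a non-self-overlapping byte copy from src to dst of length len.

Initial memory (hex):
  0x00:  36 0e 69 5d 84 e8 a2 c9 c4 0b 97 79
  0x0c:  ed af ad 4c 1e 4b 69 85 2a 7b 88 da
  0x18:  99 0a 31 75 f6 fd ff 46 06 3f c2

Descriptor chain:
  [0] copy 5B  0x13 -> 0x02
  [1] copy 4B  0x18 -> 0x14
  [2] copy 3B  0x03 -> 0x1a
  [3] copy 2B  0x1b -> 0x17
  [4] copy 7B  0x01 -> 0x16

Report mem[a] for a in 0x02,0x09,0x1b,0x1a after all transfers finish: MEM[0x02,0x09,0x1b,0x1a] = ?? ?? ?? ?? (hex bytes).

D0: mem[0x02..0x06] <- [85 2a 7b 88 da]
D1: mem[0x14..0x17] <- [99 0a 31 75]
D2: mem[0x1a..0x1c] <- [2a 7b 88]
D3: mem[0x17..0x18] <- [7b 88]
D4: mem[0x16..0x1c] <- [0e 85 2a 7b 88 da c9]
query mem[0x02]=0x85, mem[0x09]=0x0b, mem[0x1b]=0xda, mem[0x1a]=0x88

MEM[0x02,0x09,0x1b,0x1a] = 85 0b da 88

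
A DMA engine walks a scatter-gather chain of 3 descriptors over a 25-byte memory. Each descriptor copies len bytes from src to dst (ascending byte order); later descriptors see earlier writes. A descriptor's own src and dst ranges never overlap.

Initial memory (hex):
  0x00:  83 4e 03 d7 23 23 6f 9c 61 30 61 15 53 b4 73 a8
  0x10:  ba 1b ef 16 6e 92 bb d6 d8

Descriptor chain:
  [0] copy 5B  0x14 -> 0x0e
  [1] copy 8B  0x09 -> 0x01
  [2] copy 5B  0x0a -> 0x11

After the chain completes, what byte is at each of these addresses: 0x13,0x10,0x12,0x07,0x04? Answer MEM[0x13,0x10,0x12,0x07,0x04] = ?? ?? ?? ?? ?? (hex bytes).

D0: mem[0x0e..0x12] <- [6e 92 bb d6 d8]
D1: mem[0x01..0x08] <- [30 61 15 53 b4 6e 92 bb]
D2: mem[0x11..0x15] <- [61 15 53 b4 6e]
query mem[0x13]=0x53, mem[0x10]=0xbb, mem[0x12]=0x15, mem[0x07]=0x92, mem[0x04]=0x53

MEM[0x13,0x10,0x12,0x07,0x04] = 53 bb 15 92 53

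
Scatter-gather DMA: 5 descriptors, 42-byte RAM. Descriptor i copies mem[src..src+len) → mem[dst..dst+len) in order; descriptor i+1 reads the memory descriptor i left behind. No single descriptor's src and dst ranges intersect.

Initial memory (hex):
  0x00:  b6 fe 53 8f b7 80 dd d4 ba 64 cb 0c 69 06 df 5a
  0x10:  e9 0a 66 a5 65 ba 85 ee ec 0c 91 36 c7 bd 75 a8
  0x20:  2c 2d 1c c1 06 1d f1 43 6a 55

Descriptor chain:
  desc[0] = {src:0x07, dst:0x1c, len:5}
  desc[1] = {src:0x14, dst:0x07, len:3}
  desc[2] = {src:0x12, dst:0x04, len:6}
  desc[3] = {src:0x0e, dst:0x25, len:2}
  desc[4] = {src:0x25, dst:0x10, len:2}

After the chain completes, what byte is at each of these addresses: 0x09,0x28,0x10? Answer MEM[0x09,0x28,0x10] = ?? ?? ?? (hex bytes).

MEM[0x09,0x28,0x10] = ee 6a df

  after D0: wrote 5B at 0x1c = d4ba64cb0c
  after D1: wrote 3B at 0x07 = 65ba85
  after D2: wrote 6B at 0x04 = 66a565ba85ee
  after D3: wrote 2B at 0x25 = df5a
  after D4: wrote 2B at 0x10 = df5a
query mem[0x09]=0xee, mem[0x28]=0x6a, mem[0x10]=0xdf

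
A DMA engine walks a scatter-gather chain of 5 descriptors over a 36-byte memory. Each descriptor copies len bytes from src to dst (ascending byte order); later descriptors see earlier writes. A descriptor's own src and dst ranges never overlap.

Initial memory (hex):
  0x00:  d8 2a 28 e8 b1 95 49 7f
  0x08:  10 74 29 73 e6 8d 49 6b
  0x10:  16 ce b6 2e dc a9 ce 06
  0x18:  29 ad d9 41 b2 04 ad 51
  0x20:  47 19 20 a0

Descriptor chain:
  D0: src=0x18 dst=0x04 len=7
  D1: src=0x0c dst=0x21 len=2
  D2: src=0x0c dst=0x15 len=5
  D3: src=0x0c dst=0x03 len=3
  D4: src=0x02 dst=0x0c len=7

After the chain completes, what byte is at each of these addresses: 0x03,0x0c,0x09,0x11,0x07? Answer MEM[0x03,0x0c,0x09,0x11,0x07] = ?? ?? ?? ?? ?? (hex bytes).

D0: mem[0x04..0x0a] <- [29 ad d9 41 b2 04 ad]
D1: mem[0x21..0x22] <- [e6 8d]
D2: mem[0x15..0x19] <- [e6 8d 49 6b 16]
D3: mem[0x03..0x05] <- [e6 8d 49]
D4: mem[0x0c..0x12] <- [28 e6 8d 49 d9 41 b2]
query mem[0x03]=0xe6, mem[0x0c]=0x28, mem[0x09]=0x04, mem[0x11]=0x41, mem[0x07]=0x41

MEM[0x03,0x0c,0x09,0x11,0x07] = e6 28 04 41 41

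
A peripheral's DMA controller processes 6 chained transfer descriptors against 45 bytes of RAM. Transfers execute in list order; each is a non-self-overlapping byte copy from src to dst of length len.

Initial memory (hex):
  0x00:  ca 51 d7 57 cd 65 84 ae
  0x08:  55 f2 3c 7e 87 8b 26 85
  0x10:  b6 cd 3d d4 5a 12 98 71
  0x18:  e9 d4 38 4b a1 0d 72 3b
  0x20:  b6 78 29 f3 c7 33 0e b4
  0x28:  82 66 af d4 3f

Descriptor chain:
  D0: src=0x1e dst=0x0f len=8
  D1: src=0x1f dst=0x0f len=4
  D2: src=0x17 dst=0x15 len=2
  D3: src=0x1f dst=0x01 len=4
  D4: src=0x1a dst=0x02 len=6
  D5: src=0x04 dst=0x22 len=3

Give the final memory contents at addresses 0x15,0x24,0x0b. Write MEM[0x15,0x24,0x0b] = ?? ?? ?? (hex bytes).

#0 dst[0x0f+8] := {0x72,0x3b,0xb6,0x78,0x29,0xf3,0xc7,0x33}
#1 dst[0x0f+4] := {0x3b,0xb6,0x78,0x29}
#2 dst[0x15+2] := {0x71,0xe9}
#3 dst[0x01+4] := {0x3b,0xb6,0x78,0x29}
#4 dst[0x02+6] := {0x38,0x4b,0xa1,0x0d,0x72,0x3b}
#5 dst[0x22+3] := {0xa1,0x0d,0x72}
query mem[0x15]=0x71, mem[0x24]=0x72, mem[0x0b]=0x7e

MEM[0x15,0x24,0x0b] = 71 72 7e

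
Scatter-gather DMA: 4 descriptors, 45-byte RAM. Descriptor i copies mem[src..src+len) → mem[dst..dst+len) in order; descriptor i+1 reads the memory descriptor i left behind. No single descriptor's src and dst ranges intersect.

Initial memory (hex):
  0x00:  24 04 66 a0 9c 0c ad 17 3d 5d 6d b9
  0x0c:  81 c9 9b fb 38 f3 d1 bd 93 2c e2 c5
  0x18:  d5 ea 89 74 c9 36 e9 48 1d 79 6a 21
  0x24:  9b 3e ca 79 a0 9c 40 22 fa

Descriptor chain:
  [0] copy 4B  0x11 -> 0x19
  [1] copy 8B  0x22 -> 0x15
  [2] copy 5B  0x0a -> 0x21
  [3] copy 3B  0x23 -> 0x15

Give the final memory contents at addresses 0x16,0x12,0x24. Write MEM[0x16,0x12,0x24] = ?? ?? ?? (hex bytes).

MEM[0x16,0x12,0x24] = c9 d1 c9

[0] 0x11->0x19 len=4 : f3 d1 bd 93
[1] 0x22->0x15 len=8 : 6a 21 9b 3e ca 79 a0 9c
[2] 0x0a->0x21 len=5 : 6d b9 81 c9 9b
[3] 0x23->0x15 len=3 : 81 c9 9b
query mem[0x16]=0xc9, mem[0x12]=0xd1, mem[0x24]=0xc9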